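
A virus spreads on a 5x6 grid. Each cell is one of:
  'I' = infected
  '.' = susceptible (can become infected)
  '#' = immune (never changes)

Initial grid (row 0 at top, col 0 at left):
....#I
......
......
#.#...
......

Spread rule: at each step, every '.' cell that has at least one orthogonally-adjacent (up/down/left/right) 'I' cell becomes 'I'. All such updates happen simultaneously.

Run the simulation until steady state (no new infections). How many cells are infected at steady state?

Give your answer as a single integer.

Answer: 27

Derivation:
Step 0 (initial): 1 infected
Step 1: +1 new -> 2 infected
Step 2: +2 new -> 4 infected
Step 3: +3 new -> 7 infected
Step 4: +5 new -> 12 infected
Step 5: +5 new -> 17 infected
Step 6: +4 new -> 21 infected
Step 7: +4 new -> 25 infected
Step 8: +1 new -> 26 infected
Step 9: +1 new -> 27 infected
Step 10: +0 new -> 27 infected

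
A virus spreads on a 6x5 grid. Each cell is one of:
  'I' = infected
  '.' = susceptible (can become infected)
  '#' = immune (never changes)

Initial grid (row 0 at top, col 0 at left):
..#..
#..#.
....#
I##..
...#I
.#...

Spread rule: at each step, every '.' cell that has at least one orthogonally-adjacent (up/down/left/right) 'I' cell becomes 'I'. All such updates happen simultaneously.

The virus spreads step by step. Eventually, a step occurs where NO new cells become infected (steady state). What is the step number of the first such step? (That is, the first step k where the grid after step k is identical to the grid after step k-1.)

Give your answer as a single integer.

Step 0 (initial): 2 infected
Step 1: +4 new -> 6 infected
Step 2: +5 new -> 11 infected
Step 3: +5 new -> 16 infected
Step 4: +2 new -> 18 infected
Step 5: +1 new -> 19 infected
Step 6: +0 new -> 19 infected

Answer: 6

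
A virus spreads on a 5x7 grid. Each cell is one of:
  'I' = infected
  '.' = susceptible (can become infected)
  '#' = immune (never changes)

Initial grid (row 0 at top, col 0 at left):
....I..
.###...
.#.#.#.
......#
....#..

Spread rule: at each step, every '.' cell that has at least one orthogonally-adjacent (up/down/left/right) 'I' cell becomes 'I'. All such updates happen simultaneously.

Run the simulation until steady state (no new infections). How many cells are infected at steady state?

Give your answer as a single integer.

Answer: 27

Derivation:
Step 0 (initial): 1 infected
Step 1: +3 new -> 4 infected
Step 2: +4 new -> 8 infected
Step 3: +3 new -> 11 infected
Step 4: +4 new -> 15 infected
Step 5: +4 new -> 19 infected
Step 6: +5 new -> 24 infected
Step 7: +2 new -> 26 infected
Step 8: +1 new -> 27 infected
Step 9: +0 new -> 27 infected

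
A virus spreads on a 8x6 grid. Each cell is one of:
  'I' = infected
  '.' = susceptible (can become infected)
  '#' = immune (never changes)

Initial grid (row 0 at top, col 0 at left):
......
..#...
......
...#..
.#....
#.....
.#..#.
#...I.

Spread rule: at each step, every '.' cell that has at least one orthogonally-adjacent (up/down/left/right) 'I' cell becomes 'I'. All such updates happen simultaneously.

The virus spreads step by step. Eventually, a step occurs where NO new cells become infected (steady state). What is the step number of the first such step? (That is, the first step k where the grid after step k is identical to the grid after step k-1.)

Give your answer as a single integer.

Step 0 (initial): 1 infected
Step 1: +2 new -> 3 infected
Step 2: +3 new -> 6 infected
Step 3: +4 new -> 10 infected
Step 4: +4 new -> 14 infected
Step 5: +4 new -> 18 infected
Step 6: +3 new -> 21 infected
Step 7: +4 new -> 25 infected
Step 8: +5 new -> 30 infected
Step 9: +5 new -> 35 infected
Step 10: +3 new -> 38 infected
Step 11: +2 new -> 40 infected
Step 12: +0 new -> 40 infected

Answer: 12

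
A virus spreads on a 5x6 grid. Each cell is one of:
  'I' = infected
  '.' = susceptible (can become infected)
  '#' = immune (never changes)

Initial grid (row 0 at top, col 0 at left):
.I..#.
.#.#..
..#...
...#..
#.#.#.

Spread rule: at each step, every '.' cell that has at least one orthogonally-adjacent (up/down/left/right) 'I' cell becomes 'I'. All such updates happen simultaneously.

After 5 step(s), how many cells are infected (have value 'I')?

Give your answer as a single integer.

Answer: 10

Derivation:
Step 0 (initial): 1 infected
Step 1: +2 new -> 3 infected
Step 2: +3 new -> 6 infected
Step 3: +1 new -> 7 infected
Step 4: +2 new -> 9 infected
Step 5: +1 new -> 10 infected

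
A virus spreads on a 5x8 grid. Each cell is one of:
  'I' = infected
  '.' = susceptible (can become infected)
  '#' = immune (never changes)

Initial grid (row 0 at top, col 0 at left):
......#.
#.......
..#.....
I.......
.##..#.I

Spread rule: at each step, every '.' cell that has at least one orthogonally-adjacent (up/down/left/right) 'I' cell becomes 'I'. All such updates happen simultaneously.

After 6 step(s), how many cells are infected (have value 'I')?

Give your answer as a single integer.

Step 0 (initial): 2 infected
Step 1: +5 new -> 7 infected
Step 2: +4 new -> 11 infected
Step 3: +5 new -> 16 infected
Step 4: +8 new -> 24 infected
Step 5: +6 new -> 30 infected
Step 6: +3 new -> 33 infected

Answer: 33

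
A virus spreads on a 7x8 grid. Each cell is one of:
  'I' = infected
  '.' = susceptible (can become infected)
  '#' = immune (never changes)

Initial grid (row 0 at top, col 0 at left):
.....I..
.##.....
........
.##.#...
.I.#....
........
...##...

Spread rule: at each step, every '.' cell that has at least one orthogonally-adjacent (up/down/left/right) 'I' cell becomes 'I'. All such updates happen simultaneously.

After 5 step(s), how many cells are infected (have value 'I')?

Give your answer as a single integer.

Step 0 (initial): 2 infected
Step 1: +6 new -> 8 infected
Step 2: +9 new -> 17 infected
Step 3: +10 new -> 27 infected
Step 4: +8 new -> 35 infected
Step 5: +7 new -> 42 infected

Answer: 42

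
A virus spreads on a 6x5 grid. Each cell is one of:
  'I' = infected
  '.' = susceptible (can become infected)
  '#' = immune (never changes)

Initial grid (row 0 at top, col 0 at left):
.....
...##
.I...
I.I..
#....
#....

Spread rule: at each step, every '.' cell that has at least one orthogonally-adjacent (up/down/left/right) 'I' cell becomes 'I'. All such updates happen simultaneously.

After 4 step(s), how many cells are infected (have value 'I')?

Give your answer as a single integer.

Step 0 (initial): 3 infected
Step 1: +6 new -> 9 infected
Step 2: +8 new -> 17 infected
Step 3: +6 new -> 23 infected
Step 4: +2 new -> 25 infected

Answer: 25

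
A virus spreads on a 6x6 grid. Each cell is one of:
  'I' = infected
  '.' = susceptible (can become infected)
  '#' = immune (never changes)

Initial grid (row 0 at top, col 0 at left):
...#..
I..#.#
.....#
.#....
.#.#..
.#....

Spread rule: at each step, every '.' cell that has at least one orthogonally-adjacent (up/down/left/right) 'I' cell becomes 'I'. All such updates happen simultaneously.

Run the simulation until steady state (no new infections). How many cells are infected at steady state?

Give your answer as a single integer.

Answer: 28

Derivation:
Step 0 (initial): 1 infected
Step 1: +3 new -> 4 infected
Step 2: +4 new -> 8 infected
Step 3: +3 new -> 11 infected
Step 4: +3 new -> 14 infected
Step 5: +3 new -> 17 infected
Step 6: +3 new -> 20 infected
Step 7: +4 new -> 24 infected
Step 8: +3 new -> 27 infected
Step 9: +1 new -> 28 infected
Step 10: +0 new -> 28 infected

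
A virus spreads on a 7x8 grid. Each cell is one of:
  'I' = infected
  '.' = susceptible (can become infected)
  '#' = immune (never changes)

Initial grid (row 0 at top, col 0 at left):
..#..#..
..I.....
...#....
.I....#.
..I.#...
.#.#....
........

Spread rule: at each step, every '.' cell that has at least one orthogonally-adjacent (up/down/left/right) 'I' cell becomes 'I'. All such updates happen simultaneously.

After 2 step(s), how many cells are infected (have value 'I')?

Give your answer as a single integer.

Step 0 (initial): 3 infected
Step 1: +9 new -> 12 infected
Step 2: +8 new -> 20 infected

Answer: 20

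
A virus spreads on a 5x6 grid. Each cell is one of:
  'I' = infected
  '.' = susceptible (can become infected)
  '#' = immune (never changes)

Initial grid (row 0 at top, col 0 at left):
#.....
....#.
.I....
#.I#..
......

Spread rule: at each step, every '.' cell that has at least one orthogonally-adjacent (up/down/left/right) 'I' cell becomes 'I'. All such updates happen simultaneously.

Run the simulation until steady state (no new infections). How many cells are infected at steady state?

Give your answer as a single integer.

Step 0 (initial): 2 infected
Step 1: +5 new -> 7 infected
Step 2: +6 new -> 13 infected
Step 3: +5 new -> 18 infected
Step 4: +4 new -> 22 infected
Step 5: +3 new -> 25 infected
Step 6: +1 new -> 26 infected
Step 7: +0 new -> 26 infected

Answer: 26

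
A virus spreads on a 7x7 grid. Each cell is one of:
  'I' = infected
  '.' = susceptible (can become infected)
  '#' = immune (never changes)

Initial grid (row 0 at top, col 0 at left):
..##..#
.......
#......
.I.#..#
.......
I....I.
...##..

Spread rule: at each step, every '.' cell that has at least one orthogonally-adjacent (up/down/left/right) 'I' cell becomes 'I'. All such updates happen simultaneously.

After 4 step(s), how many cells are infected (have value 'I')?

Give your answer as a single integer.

Answer: 37

Derivation:
Step 0 (initial): 3 infected
Step 1: +11 new -> 14 infected
Step 2: +10 new -> 24 infected
Step 3: +8 new -> 32 infected
Step 4: +5 new -> 37 infected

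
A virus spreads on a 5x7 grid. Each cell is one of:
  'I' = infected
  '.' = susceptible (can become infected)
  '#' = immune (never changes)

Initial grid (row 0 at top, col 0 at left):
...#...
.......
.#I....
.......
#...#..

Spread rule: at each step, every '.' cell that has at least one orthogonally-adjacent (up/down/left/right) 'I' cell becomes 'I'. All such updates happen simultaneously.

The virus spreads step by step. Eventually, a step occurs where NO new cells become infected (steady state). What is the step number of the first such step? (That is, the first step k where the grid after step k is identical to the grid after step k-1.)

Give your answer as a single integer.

Answer: 7

Derivation:
Step 0 (initial): 1 infected
Step 1: +3 new -> 4 infected
Step 2: +7 new -> 11 infected
Step 3: +8 new -> 19 infected
Step 4: +6 new -> 25 infected
Step 5: +4 new -> 29 infected
Step 6: +2 new -> 31 infected
Step 7: +0 new -> 31 infected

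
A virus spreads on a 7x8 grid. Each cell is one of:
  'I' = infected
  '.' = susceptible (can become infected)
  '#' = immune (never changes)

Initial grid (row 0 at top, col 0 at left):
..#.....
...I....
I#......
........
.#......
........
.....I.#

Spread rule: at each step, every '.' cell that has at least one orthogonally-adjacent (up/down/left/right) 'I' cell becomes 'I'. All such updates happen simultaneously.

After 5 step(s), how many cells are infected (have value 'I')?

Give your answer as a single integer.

Answer: 52

Derivation:
Step 0 (initial): 3 infected
Step 1: +9 new -> 12 infected
Step 2: +13 new -> 25 infected
Step 3: +14 new -> 39 infected
Step 4: +10 new -> 49 infected
Step 5: +3 new -> 52 infected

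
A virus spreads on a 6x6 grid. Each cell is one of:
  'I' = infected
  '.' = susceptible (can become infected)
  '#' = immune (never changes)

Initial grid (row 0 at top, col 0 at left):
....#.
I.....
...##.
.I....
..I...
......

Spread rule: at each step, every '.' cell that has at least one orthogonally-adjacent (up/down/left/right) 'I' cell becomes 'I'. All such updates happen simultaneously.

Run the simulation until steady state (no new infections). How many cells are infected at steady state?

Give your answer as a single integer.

Step 0 (initial): 3 infected
Step 1: +9 new -> 12 infected
Step 2: +8 new -> 20 infected
Step 3: +6 new -> 26 infected
Step 4: +4 new -> 30 infected
Step 5: +2 new -> 32 infected
Step 6: +1 new -> 33 infected
Step 7: +0 new -> 33 infected

Answer: 33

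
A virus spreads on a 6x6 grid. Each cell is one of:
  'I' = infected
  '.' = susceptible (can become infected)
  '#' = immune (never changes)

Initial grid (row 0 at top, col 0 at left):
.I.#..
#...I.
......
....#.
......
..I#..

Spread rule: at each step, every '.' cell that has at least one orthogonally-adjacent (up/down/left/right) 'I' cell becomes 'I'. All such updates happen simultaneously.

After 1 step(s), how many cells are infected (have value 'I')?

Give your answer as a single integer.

Answer: 12

Derivation:
Step 0 (initial): 3 infected
Step 1: +9 new -> 12 infected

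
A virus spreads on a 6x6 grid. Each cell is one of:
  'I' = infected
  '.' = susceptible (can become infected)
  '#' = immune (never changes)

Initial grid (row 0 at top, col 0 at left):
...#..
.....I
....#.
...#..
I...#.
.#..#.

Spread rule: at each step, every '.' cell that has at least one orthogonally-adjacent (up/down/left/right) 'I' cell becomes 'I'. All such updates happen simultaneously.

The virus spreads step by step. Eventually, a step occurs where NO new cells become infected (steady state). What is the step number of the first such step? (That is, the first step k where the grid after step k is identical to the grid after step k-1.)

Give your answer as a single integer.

Step 0 (initial): 2 infected
Step 1: +6 new -> 8 infected
Step 2: +6 new -> 14 infected
Step 3: +9 new -> 23 infected
Step 4: +6 new -> 29 infected
Step 5: +1 new -> 30 infected
Step 6: +0 new -> 30 infected

Answer: 6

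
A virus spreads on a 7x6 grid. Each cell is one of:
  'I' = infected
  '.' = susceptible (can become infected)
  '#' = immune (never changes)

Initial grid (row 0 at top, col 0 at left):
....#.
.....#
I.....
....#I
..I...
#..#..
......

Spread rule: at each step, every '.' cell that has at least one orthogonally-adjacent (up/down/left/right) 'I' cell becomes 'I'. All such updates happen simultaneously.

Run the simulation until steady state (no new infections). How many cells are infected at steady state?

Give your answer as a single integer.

Step 0 (initial): 3 infected
Step 1: +9 new -> 12 infected
Step 2: +11 new -> 23 infected
Step 3: +8 new -> 31 infected
Step 4: +4 new -> 35 infected
Step 5: +1 new -> 36 infected
Step 6: +0 new -> 36 infected

Answer: 36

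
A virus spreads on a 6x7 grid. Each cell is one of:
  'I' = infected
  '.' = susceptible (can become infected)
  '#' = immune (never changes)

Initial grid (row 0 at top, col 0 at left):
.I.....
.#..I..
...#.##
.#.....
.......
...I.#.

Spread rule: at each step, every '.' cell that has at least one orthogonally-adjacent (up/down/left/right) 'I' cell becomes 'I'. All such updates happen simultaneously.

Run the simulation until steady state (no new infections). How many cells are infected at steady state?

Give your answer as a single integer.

Answer: 36

Derivation:
Step 0 (initial): 3 infected
Step 1: +9 new -> 12 infected
Step 2: +10 new -> 22 infected
Step 3: +8 new -> 30 infected
Step 4: +5 new -> 35 infected
Step 5: +1 new -> 36 infected
Step 6: +0 new -> 36 infected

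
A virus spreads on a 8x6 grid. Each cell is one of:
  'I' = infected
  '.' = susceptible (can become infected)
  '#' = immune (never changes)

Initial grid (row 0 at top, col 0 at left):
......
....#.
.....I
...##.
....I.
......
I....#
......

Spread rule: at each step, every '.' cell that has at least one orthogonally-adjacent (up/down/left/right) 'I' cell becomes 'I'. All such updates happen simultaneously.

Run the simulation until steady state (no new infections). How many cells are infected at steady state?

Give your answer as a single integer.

Answer: 44

Derivation:
Step 0 (initial): 3 infected
Step 1: +9 new -> 12 infected
Step 2: +10 new -> 22 infected
Step 3: +10 new -> 32 infected
Step 4: +7 new -> 39 infected
Step 5: +3 new -> 42 infected
Step 6: +2 new -> 44 infected
Step 7: +0 new -> 44 infected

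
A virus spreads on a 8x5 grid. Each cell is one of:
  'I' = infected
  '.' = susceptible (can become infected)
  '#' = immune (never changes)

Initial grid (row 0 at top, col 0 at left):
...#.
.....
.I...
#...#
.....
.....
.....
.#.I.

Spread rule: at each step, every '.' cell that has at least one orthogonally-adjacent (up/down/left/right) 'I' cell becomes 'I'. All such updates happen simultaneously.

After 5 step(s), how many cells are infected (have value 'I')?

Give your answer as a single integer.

Answer: 36

Derivation:
Step 0 (initial): 2 infected
Step 1: +7 new -> 9 infected
Step 2: +9 new -> 18 infected
Step 3: +12 new -> 30 infected
Step 4: +4 new -> 34 infected
Step 5: +2 new -> 36 infected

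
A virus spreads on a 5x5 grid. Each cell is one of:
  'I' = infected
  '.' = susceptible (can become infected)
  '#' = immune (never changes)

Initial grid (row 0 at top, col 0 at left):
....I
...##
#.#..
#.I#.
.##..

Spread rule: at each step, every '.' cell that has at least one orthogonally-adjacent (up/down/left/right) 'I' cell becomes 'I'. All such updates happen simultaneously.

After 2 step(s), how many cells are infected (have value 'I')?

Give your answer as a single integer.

Answer: 6

Derivation:
Step 0 (initial): 2 infected
Step 1: +2 new -> 4 infected
Step 2: +2 new -> 6 infected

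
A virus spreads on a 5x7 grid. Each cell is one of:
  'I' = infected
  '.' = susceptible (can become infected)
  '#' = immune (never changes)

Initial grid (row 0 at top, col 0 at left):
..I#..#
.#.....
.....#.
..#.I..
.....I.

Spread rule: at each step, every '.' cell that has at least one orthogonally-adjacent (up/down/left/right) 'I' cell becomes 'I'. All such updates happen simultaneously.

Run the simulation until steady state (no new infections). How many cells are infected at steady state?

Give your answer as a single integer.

Answer: 30

Derivation:
Step 0 (initial): 3 infected
Step 1: +7 new -> 10 infected
Step 2: +7 new -> 17 infected
Step 3: +6 new -> 23 infected
Step 4: +5 new -> 28 infected
Step 5: +2 new -> 30 infected
Step 6: +0 new -> 30 infected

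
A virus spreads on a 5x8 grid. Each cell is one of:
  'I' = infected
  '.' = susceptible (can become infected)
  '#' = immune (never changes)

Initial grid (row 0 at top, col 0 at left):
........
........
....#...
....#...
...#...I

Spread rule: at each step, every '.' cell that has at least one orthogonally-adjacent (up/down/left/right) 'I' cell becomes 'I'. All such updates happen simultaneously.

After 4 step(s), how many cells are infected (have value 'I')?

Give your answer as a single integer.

Step 0 (initial): 1 infected
Step 1: +2 new -> 3 infected
Step 2: +3 new -> 6 infected
Step 3: +4 new -> 10 infected
Step 4: +3 new -> 13 infected

Answer: 13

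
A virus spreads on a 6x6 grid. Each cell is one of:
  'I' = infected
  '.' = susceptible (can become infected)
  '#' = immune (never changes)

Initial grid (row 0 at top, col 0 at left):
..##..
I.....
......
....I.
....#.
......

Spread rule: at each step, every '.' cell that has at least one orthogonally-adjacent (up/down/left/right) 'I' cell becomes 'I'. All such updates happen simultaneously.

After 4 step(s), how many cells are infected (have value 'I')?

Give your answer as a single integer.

Step 0 (initial): 2 infected
Step 1: +6 new -> 8 infected
Step 2: +10 new -> 18 infected
Step 3: +9 new -> 27 infected
Step 4: +5 new -> 32 infected

Answer: 32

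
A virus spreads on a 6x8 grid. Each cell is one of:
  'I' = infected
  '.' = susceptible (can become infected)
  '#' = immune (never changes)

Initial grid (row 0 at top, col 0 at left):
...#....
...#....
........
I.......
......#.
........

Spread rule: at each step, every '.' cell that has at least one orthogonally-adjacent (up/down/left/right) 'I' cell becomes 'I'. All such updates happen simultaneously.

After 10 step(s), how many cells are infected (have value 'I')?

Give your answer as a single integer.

Step 0 (initial): 1 infected
Step 1: +3 new -> 4 infected
Step 2: +5 new -> 9 infected
Step 3: +6 new -> 15 infected
Step 4: +6 new -> 21 infected
Step 5: +5 new -> 26 infected
Step 6: +5 new -> 31 infected
Step 7: +5 new -> 36 infected
Step 8: +5 new -> 41 infected
Step 9: +3 new -> 44 infected
Step 10: +1 new -> 45 infected

Answer: 45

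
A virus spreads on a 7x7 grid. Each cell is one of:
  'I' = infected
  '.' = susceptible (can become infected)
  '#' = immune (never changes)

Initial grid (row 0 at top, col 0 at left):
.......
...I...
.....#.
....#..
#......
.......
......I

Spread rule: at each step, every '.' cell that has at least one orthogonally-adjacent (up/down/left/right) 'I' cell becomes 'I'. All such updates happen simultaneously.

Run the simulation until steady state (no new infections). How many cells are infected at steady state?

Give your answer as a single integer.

Step 0 (initial): 2 infected
Step 1: +6 new -> 8 infected
Step 2: +10 new -> 18 infected
Step 3: +11 new -> 29 infected
Step 4: +10 new -> 39 infected
Step 5: +4 new -> 43 infected
Step 6: +2 new -> 45 infected
Step 7: +1 new -> 46 infected
Step 8: +0 new -> 46 infected

Answer: 46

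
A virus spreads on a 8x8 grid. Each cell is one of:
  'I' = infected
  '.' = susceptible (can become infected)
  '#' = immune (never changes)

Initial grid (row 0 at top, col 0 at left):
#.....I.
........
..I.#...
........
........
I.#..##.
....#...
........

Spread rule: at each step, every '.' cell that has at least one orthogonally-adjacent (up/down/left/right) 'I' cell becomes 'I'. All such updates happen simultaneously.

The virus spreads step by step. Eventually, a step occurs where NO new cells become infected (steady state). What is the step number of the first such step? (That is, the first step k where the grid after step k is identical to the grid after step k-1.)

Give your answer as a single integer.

Answer: 9

Derivation:
Step 0 (initial): 3 infected
Step 1: +10 new -> 13 infected
Step 2: +15 new -> 28 infected
Step 3: +11 new -> 39 infected
Step 4: +7 new -> 46 infected
Step 5: +4 new -> 50 infected
Step 6: +2 new -> 52 infected
Step 7: +2 new -> 54 infected
Step 8: +4 new -> 58 infected
Step 9: +0 new -> 58 infected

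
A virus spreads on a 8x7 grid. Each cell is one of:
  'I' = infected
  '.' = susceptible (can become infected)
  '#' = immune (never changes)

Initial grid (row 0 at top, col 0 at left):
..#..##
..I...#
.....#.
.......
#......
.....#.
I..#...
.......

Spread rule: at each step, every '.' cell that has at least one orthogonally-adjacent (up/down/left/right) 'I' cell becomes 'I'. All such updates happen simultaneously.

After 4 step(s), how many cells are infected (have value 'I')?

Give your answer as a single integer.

Answer: 34

Derivation:
Step 0 (initial): 2 infected
Step 1: +6 new -> 8 infected
Step 2: +10 new -> 18 infected
Step 3: +11 new -> 29 infected
Step 4: +5 new -> 34 infected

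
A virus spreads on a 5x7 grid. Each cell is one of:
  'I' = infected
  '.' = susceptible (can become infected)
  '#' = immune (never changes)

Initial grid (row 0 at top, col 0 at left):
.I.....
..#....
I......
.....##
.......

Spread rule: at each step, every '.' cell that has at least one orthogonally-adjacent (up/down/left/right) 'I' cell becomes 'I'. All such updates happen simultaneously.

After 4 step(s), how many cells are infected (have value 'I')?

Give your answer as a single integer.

Answer: 22

Derivation:
Step 0 (initial): 2 infected
Step 1: +6 new -> 8 infected
Step 2: +4 new -> 12 infected
Step 3: +5 new -> 17 infected
Step 4: +5 new -> 22 infected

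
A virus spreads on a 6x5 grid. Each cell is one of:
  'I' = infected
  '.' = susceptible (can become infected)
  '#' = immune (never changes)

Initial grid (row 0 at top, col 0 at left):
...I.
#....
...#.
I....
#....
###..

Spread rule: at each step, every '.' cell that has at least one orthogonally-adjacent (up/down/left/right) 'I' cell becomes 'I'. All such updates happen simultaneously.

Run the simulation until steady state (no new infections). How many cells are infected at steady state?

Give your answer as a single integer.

Answer: 24

Derivation:
Step 0 (initial): 2 infected
Step 1: +5 new -> 7 infected
Step 2: +6 new -> 13 infected
Step 3: +6 new -> 19 infected
Step 4: +2 new -> 21 infected
Step 5: +2 new -> 23 infected
Step 6: +1 new -> 24 infected
Step 7: +0 new -> 24 infected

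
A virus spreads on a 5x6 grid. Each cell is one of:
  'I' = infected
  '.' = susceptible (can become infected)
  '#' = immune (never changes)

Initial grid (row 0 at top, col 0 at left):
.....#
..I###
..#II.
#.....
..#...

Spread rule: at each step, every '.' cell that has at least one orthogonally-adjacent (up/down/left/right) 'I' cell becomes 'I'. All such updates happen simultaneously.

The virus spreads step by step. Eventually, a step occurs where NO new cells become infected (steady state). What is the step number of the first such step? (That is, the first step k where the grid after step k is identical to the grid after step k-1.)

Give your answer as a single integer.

Step 0 (initial): 3 infected
Step 1: +5 new -> 8 infected
Step 2: +8 new -> 16 infected
Step 3: +5 new -> 21 infected
Step 4: +1 new -> 22 infected
Step 5: +1 new -> 23 infected
Step 6: +0 new -> 23 infected

Answer: 6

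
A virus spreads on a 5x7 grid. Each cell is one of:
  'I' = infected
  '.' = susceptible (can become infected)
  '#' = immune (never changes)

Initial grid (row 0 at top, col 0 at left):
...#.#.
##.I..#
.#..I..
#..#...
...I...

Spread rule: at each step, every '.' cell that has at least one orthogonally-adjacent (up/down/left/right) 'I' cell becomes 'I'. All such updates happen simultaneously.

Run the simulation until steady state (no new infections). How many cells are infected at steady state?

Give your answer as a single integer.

Step 0 (initial): 3 infected
Step 1: +7 new -> 10 infected
Step 2: +9 new -> 19 infected
Step 3: +5 new -> 24 infected
Step 4: +1 new -> 25 infected
Step 5: +0 new -> 25 infected

Answer: 25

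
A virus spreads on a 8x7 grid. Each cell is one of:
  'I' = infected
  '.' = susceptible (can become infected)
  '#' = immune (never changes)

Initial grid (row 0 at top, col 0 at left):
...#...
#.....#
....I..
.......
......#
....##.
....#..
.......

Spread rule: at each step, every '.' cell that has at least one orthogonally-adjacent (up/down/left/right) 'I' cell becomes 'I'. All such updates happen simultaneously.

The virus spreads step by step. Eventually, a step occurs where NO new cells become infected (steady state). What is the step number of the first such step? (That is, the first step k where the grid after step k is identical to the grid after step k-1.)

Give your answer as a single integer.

Answer: 12

Derivation:
Step 0 (initial): 1 infected
Step 1: +4 new -> 5 infected
Step 2: +8 new -> 13 infected
Step 3: +7 new -> 20 infected
Step 4: +7 new -> 27 infected
Step 5: +5 new -> 32 infected
Step 6: +5 new -> 37 infected
Step 7: +4 new -> 41 infected
Step 8: +3 new -> 44 infected
Step 9: +3 new -> 47 infected
Step 10: +1 new -> 48 infected
Step 11: +1 new -> 49 infected
Step 12: +0 new -> 49 infected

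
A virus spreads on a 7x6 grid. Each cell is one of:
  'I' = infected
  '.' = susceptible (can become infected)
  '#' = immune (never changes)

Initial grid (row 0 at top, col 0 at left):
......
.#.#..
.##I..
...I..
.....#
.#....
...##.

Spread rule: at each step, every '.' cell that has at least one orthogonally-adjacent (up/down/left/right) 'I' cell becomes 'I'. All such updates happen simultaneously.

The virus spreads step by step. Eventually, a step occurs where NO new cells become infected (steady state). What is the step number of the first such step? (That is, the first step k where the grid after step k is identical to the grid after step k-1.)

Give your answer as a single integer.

Answer: 7

Derivation:
Step 0 (initial): 2 infected
Step 1: +4 new -> 6 infected
Step 2: +7 new -> 13 infected
Step 3: +6 new -> 19 infected
Step 4: +6 new -> 25 infected
Step 5: +5 new -> 30 infected
Step 6: +4 new -> 34 infected
Step 7: +0 new -> 34 infected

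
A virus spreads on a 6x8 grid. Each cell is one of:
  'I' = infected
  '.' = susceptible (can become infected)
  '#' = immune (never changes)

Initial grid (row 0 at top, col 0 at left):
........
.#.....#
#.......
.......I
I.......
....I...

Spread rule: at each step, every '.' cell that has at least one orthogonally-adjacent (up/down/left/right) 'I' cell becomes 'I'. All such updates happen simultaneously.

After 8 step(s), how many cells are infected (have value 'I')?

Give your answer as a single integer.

Step 0 (initial): 3 infected
Step 1: +9 new -> 12 infected
Step 2: +12 new -> 24 infected
Step 3: +6 new -> 30 infected
Step 4: +5 new -> 35 infected
Step 5: +5 new -> 40 infected
Step 6: +2 new -> 42 infected
Step 7: +1 new -> 43 infected
Step 8: +1 new -> 44 infected

Answer: 44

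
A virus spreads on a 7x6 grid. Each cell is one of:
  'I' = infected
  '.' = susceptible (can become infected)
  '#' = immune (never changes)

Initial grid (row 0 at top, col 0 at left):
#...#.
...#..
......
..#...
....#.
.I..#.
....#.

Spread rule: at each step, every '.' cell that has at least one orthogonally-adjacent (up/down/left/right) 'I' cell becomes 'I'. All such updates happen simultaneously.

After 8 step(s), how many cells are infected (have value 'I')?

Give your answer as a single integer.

Answer: 33

Derivation:
Step 0 (initial): 1 infected
Step 1: +4 new -> 5 infected
Step 2: +6 new -> 11 infected
Step 3: +4 new -> 15 infected
Step 4: +4 new -> 19 infected
Step 5: +5 new -> 24 infected
Step 6: +3 new -> 27 infected
Step 7: +4 new -> 31 infected
Step 8: +2 new -> 33 infected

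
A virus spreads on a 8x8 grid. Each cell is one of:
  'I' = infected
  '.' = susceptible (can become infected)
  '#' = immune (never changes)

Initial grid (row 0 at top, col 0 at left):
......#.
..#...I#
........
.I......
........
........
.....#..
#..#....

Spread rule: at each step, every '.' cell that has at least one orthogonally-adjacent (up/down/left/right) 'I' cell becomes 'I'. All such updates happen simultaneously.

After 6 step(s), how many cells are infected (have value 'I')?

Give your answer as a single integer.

Step 0 (initial): 2 infected
Step 1: +6 new -> 8 infected
Step 2: +12 new -> 20 infected
Step 3: +14 new -> 34 infected
Step 4: +11 new -> 45 infected
Step 5: +6 new -> 51 infected
Step 6: +3 new -> 54 infected

Answer: 54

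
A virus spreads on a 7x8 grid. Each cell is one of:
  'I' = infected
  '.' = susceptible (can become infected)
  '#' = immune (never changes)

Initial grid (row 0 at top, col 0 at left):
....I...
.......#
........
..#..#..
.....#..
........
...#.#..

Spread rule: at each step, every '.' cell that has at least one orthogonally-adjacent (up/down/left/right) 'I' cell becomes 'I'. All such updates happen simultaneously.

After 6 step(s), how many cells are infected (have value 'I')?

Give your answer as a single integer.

Step 0 (initial): 1 infected
Step 1: +3 new -> 4 infected
Step 2: +5 new -> 9 infected
Step 3: +7 new -> 16 infected
Step 4: +6 new -> 22 infected
Step 5: +6 new -> 28 infected
Step 6: +8 new -> 36 infected

Answer: 36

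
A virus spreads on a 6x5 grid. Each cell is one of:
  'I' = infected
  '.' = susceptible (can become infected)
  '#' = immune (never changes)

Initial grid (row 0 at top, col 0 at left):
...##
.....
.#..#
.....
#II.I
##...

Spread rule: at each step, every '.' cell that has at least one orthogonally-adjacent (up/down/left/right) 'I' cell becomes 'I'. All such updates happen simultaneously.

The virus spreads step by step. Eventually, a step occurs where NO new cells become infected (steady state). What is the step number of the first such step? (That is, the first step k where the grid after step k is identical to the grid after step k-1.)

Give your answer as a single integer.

Step 0 (initial): 3 infected
Step 1: +6 new -> 9 infected
Step 2: +4 new -> 13 infected
Step 3: +3 new -> 16 infected
Step 4: +4 new -> 20 infected
Step 5: +3 new -> 23 infected
Step 6: +0 new -> 23 infected

Answer: 6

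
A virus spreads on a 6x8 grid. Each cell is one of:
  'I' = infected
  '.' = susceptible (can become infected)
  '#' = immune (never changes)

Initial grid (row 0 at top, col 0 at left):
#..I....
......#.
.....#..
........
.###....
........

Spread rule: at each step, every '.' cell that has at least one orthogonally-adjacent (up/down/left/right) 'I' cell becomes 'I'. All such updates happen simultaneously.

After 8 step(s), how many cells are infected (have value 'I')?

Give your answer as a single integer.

Answer: 40

Derivation:
Step 0 (initial): 1 infected
Step 1: +3 new -> 4 infected
Step 2: +5 new -> 9 infected
Step 3: +6 new -> 15 infected
Step 4: +5 new -> 20 infected
Step 5: +5 new -> 25 infected
Step 6: +5 new -> 30 infected
Step 7: +6 new -> 36 infected
Step 8: +4 new -> 40 infected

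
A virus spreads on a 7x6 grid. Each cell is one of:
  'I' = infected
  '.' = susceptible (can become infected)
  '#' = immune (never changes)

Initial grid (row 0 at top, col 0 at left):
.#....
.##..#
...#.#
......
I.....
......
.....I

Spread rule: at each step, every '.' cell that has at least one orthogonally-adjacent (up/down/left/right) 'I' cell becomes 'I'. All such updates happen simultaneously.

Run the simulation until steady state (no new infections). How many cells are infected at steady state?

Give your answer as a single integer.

Step 0 (initial): 2 infected
Step 1: +5 new -> 7 infected
Step 2: +8 new -> 15 infected
Step 3: +10 new -> 25 infected
Step 4: +4 new -> 29 infected
Step 5: +1 new -> 30 infected
Step 6: +1 new -> 31 infected
Step 7: +2 new -> 33 infected
Step 8: +2 new -> 35 infected
Step 9: +1 new -> 36 infected
Step 10: +0 new -> 36 infected

Answer: 36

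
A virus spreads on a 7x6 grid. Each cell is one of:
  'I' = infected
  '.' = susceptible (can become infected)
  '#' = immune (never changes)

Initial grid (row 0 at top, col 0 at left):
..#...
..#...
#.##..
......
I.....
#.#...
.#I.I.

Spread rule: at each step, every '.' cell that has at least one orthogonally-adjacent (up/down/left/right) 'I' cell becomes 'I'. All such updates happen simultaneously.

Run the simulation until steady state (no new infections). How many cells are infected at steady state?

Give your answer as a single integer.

Step 0 (initial): 3 infected
Step 1: +5 new -> 8 infected
Step 2: +6 new -> 14 infected
Step 3: +5 new -> 19 infected
Step 4: +4 new -> 23 infected
Step 5: +4 new -> 27 infected
Step 6: +4 new -> 31 infected
Step 7: +2 new -> 33 infected
Step 8: +0 new -> 33 infected

Answer: 33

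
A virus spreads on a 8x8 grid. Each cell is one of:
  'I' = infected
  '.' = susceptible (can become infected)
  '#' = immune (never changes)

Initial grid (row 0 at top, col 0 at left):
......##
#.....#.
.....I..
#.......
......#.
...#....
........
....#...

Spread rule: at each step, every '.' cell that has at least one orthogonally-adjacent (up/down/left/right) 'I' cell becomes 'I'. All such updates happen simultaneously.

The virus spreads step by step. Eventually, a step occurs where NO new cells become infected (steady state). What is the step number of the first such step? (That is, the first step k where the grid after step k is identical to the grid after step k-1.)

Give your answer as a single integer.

Answer: 11

Derivation:
Step 0 (initial): 1 infected
Step 1: +4 new -> 5 infected
Step 2: +7 new -> 12 infected
Step 3: +8 new -> 20 infected
Step 4: +9 new -> 29 infected
Step 5: +9 new -> 38 infected
Step 6: +6 new -> 44 infected
Step 7: +6 new -> 50 infected
Step 8: +3 new -> 53 infected
Step 9: +2 new -> 55 infected
Step 10: +1 new -> 56 infected
Step 11: +0 new -> 56 infected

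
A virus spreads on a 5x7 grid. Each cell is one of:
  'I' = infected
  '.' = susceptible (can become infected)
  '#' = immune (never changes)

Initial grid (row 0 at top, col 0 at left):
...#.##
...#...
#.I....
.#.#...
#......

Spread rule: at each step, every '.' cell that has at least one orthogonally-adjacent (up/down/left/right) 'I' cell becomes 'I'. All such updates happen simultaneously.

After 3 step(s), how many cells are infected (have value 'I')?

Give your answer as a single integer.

Answer: 16

Derivation:
Step 0 (initial): 1 infected
Step 1: +4 new -> 5 infected
Step 2: +4 new -> 9 infected
Step 3: +7 new -> 16 infected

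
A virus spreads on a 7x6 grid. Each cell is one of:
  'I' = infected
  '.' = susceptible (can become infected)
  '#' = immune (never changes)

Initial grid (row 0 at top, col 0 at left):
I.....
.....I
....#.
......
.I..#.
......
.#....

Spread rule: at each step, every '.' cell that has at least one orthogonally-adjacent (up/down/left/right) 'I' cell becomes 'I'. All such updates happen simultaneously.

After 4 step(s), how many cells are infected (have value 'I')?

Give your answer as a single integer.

Step 0 (initial): 3 infected
Step 1: +9 new -> 12 infected
Step 2: +12 new -> 24 infected
Step 3: +10 new -> 34 infected
Step 4: +3 new -> 37 infected

Answer: 37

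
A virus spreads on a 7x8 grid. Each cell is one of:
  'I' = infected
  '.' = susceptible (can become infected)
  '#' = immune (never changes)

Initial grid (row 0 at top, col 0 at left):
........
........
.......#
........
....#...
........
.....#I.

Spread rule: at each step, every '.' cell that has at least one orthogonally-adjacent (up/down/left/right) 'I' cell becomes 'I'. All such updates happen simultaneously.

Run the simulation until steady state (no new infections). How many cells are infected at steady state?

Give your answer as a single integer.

Step 0 (initial): 1 infected
Step 1: +2 new -> 3 infected
Step 2: +3 new -> 6 infected
Step 3: +4 new -> 10 infected
Step 4: +5 new -> 15 infected
Step 5: +6 new -> 21 infected
Step 6: +8 new -> 29 infected
Step 7: +8 new -> 37 infected
Step 8: +6 new -> 43 infected
Step 9: +4 new -> 47 infected
Step 10: +3 new -> 50 infected
Step 11: +2 new -> 52 infected
Step 12: +1 new -> 53 infected
Step 13: +0 new -> 53 infected

Answer: 53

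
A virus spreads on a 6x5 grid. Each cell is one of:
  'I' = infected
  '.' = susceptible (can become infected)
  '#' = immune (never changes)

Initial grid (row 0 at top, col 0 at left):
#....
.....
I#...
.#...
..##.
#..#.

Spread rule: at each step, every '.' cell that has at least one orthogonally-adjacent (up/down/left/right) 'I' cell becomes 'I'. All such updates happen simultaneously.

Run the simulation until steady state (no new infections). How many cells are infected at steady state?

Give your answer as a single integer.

Step 0 (initial): 1 infected
Step 1: +2 new -> 3 infected
Step 2: +2 new -> 5 infected
Step 3: +3 new -> 8 infected
Step 4: +4 new -> 12 infected
Step 5: +5 new -> 17 infected
Step 6: +3 new -> 20 infected
Step 7: +1 new -> 21 infected
Step 8: +1 new -> 22 infected
Step 9: +1 new -> 23 infected
Step 10: +0 new -> 23 infected

Answer: 23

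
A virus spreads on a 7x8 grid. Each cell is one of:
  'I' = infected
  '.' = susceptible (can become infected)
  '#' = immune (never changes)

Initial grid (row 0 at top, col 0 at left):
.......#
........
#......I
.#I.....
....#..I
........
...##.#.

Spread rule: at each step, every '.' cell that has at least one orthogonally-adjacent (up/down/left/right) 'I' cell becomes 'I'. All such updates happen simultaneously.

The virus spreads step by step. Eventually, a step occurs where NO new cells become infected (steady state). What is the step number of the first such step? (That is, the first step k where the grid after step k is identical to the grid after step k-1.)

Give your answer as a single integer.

Step 0 (initial): 3 infected
Step 1: +8 new -> 11 infected
Step 2: +13 new -> 24 infected
Step 3: +12 new -> 36 infected
Step 4: +10 new -> 46 infected
Step 5: +3 new -> 49 infected
Step 6: +0 new -> 49 infected

Answer: 6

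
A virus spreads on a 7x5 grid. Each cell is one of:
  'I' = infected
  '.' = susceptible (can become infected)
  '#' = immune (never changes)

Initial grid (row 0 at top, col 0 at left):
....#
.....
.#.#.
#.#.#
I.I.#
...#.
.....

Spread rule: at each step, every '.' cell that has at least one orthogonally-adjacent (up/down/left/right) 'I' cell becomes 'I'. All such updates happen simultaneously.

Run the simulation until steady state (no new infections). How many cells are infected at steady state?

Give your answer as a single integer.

Step 0 (initial): 2 infected
Step 1: +4 new -> 6 infected
Step 2: +5 new -> 11 infected
Step 3: +2 new -> 13 infected
Step 4: +1 new -> 14 infected
Step 5: +1 new -> 15 infected
Step 6: +0 new -> 15 infected

Answer: 15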